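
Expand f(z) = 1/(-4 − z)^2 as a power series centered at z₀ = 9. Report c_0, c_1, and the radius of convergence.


Let w = z − z₀, so z = z₀ + w.
Then -4 − z = -4 − (z₀ + w) = (-4 − z₀) − w = -13 − w.
f(z) = 1/(-13 − w)^2 = (1/(-13)^2) · (1 − w/(-13))^{−2}.
By the binomial series (1−u)^{−2} = Σ_{n≥0} C(n+1, 1) u^n for |u|<1, with u = w/(-13):
  c_n = C(n+1, 1) / (-13)^(n+2).
  c_0 = 1/(-13)^2 = 1/169.
  c_1 = 2/(-13)^3 = -2/2197.
The series is valid for |w/d| < 1, i.e. |z − z₀| < |d|.
Radius of convergence: R = |-4 − z₀| = |-13| = 13 (distance from z₀ to the singularity z = -4).

c_0 = 1/169, c_1 = -2/2197; R = 13.


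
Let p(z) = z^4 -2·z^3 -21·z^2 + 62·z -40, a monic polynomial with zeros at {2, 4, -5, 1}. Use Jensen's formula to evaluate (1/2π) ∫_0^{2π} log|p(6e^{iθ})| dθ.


Zeros: -5, 1, 2, 4; r = 6.
Inside |z| < r: -5, 1, 2, 4. Outside (|z| ≥ r): ∅.
p(0) = -40, so log|p(0)| = log(40) = 3.6889.
Apply Jensen: I(r) = log|p(0)| + Σ_k log(r/|z_k|), summed over zeros inside |z| < r.
  log(r/|z_k|) for z_k = 2: log(6/2) = 1.0986
  log(r/|z_k|) for z_k = 4: log(6/4) = 0.4055
  log(r/|z_k|) for z_k = -5: log(6/5) = 0.1823
  log(r/|z_k|) for z_k = 1: log(6/1) = 1.7918
Sum over inside zeros: 3.4782.
I(r) = log|p(0)| + (inside sum) = 3.6889 + 3.4782 = 7.1670.
Closed form (all zeros inside, monic): I(r) = n·log(r) = 4·log(6) = 7.1670. ✓

I(r) ≈ 7.1670.


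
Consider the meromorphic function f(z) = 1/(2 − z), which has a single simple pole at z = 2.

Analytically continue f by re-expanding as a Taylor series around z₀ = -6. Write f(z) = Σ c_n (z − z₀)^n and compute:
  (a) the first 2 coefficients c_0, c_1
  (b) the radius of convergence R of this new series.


Let w = z − z₀, so z = z₀ + w.
Then 2 − z = 2 − (z₀ + w) = (2 − z₀) − w = 8 − w.
f(z) = 1/(8 − w) = (1/(8)) · 1/(1 − w/(8)) = Σ_{n≥0} w^n / (8)^(n+1).
So c_n = 1/(8)^(n+1):
  c_0 = 1/(8)^1 = 1/8.
  c_1 = 1/(8)^2 = 1/64.
The series is valid for |w/d| < 1, i.e. |z − z₀| < |d|.
Radius of convergence: R = |2 − z₀| = |8| = 8 (distance from z₀ to the singularity z = 2).

c_0 = 1/8, c_1 = 1/64; R = 8.


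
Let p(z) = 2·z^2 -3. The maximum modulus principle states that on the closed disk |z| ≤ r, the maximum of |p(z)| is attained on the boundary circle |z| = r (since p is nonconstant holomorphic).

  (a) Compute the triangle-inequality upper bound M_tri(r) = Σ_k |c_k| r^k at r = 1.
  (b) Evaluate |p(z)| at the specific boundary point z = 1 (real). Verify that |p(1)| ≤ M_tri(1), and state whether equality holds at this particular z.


Coefficients: c_0 = -3, c_1 = 0, c_2 = 2. Radius r = 1.
Part (a). Triangle bound: M_tri(r) = Σ_k |c_k| r^k
  = |-3|·1^0 + |0|·1^1 + |2|·1^2
  = 3 + 0 + 2 = 5.
This bounds M(r) := max_{|z|=r} |p(z)| from above; equality holds iff all terms c_k z^k can be made to align in phase at a single z on |z|=r.
Part (b). At z = 1 (real, on the circle |z| = r):
  p(1) = (-3)·1^0 + (0)·1^1 + (2)·1^2 = -1.
  |p(1)| = 1.
Check: |p(1)| = 1 ≤ 5 = M_tri(1). ✓ Equality does not hold at z = 1 (the coefficients have mixed signs, so the terms do not all align in phase there).

M_tri(1) = 5; |p(1)| = 1; equality at z=1: no.


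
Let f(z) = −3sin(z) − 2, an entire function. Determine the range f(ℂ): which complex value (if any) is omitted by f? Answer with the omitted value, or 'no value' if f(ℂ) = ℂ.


Little Picard bounds the complement of f(ℂ) to at most one point.
sin is entire and surjective onto ℂ: for every w ∈ ℂ, sin(ζ) = w has a solution ζ ∈ ℂ (e.g., via the complex inverse arcsin). With ζ = z this gives z = ζ/(1). Then -3·sin(z) takes every value in -3·ℂ = ℂ, and adding -2 is a bijection of ℂ. So f is surjective and omits no value. (Note: only on the real line is sin bounded by [−1, 1].)

Omitted value: no value.


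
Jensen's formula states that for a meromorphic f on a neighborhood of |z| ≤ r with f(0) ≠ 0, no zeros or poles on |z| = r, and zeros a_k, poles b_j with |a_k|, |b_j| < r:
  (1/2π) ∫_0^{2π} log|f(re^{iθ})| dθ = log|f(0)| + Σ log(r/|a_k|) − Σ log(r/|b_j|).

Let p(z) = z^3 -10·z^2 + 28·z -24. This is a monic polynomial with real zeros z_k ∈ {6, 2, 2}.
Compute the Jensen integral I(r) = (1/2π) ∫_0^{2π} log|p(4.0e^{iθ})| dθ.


Zeros: 2, 2, 6; r = 4.0.
Inside |z| < r: 2, 2. Outside (|z| ≥ r): 6.
p(0) = -24, so log|p(0)| = log(24) = 3.1781.
Apply Jensen: I(r) = log|p(0)| + Σ_k log(r/|z_k|), summed over zeros inside |z| < r.
  log(r/|z_k|) for z_k = 2: log(4.0/2) = 0.6931
  log(r/|z_k|) for z_k = 2: log(4.0/2) = 0.6931
  Outside zeros (6) contribute nothing to the Jensen sum.
Sum over inside zeros: 1.3863.
I(r) = log|p(0)| + (inside sum) = 3.1781 + 1.3863 = 4.5643.
Note: since some zeros are outside |z| ≤ r, the simplified n·log(r) form does NOT apply — only the inside zeros contribute.

I(r) ≈ 4.5643.


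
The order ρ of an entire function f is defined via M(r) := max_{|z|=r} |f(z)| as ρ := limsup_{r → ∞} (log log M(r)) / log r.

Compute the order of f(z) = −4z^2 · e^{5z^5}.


M(r) = max_{|z|=r} |-4|·|z|^2·|e^{5z^5}| = 4·r^2 · e^{5r^5} (the factors attain their maxima compatibly on |z|=r). Then log M(r) = log 4 + 2·log r + 5r^5, dominated by the last term, so log log M(r) ~ 5·log r. The polynomial factor -4z^2 contributes only a log r term and does not affect the order. ρ = 5.
Therefore ρ = 5.

Order ρ = 5.


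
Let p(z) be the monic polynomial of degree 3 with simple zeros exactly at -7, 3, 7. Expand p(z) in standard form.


The polynomial is p(z) = ∏_{α ∈ S} (z − α), where S = {-7, 3, 7}.
Expanding the product yields: p(z) = z^3 -3·z^2 -49·z + 147.
The resulting polynomial has degree 3 and real coefficients as required.

p(z) = z^3 -3·z^2 -49·z + 147.


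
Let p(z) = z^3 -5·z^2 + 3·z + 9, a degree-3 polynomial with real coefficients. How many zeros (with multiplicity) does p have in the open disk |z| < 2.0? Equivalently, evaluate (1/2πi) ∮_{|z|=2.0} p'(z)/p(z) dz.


The zeros of p are: -1, 3, 3.
Their magnitudes are: 1, 3, 3.
Zeros with |z| < R = 2.0: -1.
Count = 1.
By the argument principle, (1/2πi) ∮_{|z|=R} p'(z)/p(z) dz equals exactly this count.

Number of zeros inside |z| < 2.0: 1.


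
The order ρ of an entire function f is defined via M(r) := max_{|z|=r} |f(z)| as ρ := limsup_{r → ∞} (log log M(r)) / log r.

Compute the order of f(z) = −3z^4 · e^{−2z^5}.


M(r) = max_{|z|=r} |-3|·|z|^4·|e^{−2z^5}| = 3·r^4 · e^{2r^5} (the factors attain their maxima compatibly on |z|=r). Then log M(r) = log 3 + 4·log r + 2r^5, dominated by the last term, so log log M(r) ~ 5·log r. The polynomial factor -3z^4 contributes only a log r term and does not affect the order. ρ = 5.
Therefore ρ = 5.

Order ρ = 5.


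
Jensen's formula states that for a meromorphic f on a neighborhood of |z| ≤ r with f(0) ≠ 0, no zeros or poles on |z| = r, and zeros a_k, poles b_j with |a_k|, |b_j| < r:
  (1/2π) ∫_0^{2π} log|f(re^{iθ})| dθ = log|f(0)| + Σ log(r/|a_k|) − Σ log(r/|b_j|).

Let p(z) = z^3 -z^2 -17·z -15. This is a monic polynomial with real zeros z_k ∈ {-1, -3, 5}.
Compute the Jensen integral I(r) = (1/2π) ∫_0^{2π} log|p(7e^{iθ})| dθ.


Zeros: -3, -1, 5; r = 7.
Inside |z| < r: -3, -1, 5. Outside (|z| ≥ r): ∅.
p(0) = -15, so log|p(0)| = log(15) = 2.7081.
Apply Jensen: I(r) = log|p(0)| + Σ_k log(r/|z_k|), summed over zeros inside |z| < r.
  log(r/|z_k|) for z_k = -1: log(7/1) = 1.9459
  log(r/|z_k|) for z_k = -3: log(7/3) = 0.8473
  log(r/|z_k|) for z_k = 5: log(7/5) = 0.3365
Sum over inside zeros: 3.1297.
I(r) = log|p(0)| + (inside sum) = 2.7081 + 3.1297 = 5.8377.
Closed form (all zeros inside, monic): I(r) = n·log(r) = 3·log(7) = 5.8377. ✓

I(r) ≈ 5.8377.


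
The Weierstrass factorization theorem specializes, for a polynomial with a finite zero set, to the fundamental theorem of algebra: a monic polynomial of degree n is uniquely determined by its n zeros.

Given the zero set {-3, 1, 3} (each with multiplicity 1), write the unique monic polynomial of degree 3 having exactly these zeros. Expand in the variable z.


The polynomial is p(z) = ∏_{α ∈ S} (z − α), where S = {-3, 1, 3}.
Expanding the product yields: p(z) = z^3 -z^2 -9·z + 9.
The resulting polynomial has degree 3 and real coefficients as required.

p(z) = z^3 -z^2 -9·z + 9.


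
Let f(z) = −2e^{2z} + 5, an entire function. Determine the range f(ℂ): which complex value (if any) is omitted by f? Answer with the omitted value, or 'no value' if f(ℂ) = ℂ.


Little Picard bounds the complement of f(ℂ) to at most one point.
e^{2z} is never zero on ℂ, so -2·e^{2z} takes every value in ℂ ∖ {0}. Adding 5 shifts the range to ℂ ∖ {5}. Thus f omits exactly the value 5.

Omitted value: 5.


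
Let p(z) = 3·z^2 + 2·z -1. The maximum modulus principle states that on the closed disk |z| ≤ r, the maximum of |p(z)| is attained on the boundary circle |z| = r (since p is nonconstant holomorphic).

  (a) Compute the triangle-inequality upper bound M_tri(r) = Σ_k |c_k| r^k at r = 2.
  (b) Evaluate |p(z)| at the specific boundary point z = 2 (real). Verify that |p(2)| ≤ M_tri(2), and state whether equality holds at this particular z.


Coefficients: c_0 = -1, c_1 = 2, c_2 = 3. Radius r = 2.
Part (a). Triangle bound: M_tri(r) = Σ_k |c_k| r^k
  = |-1|·2^0 + |2|·2^1 + |3|·2^2
  = 1 + 4 + 12 = 17.
This bounds M(r) := max_{|z|=r} |p(z)| from above; equality holds iff all terms c_k z^k can be made to align in phase at a single z on |z|=r.
Part (b). At z = 2 (real, on the circle |z| = r):
  p(2) = (-1)·2^0 + (2)·2^1 + (3)·2^2 = 15.
  |p(2)| = 15.
Check: |p(2)| = 15 ≤ 17 = M_tri(2). ✓ Equality does not hold at z = 2 (the coefficients have mixed signs, so the terms do not all align in phase there).

M_tri(2) = 17; |p(2)| = 15; equality at z=2: no.


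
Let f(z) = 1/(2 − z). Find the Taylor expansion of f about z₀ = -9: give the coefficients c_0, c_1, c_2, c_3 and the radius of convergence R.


Let w = z − z₀, so z = z₀ + w.
Then 2 − z = 2 − (z₀ + w) = (2 − z₀) − w = 11 − w.
f(z) = 1/(11 − w) = (1/(11)) · 1/(1 − w/(11)) = Σ_{n≥0} w^n / (11)^(n+1).
So c_n = 1/(11)^(n+1):
  c_0 = 1/(11)^1 = 1/11.
  c_1 = 1/(11)^2 = 1/121.
  c_2 = 1/(11)^3 = 1/1331.
  c_3 = 1/(11)^4 = 1/14641.
The series is valid for |w/d| < 1, i.e. |z − z₀| < |d|.
Radius of convergence: R = |2 − z₀| = |11| = 11 (distance from z₀ to the singularity z = 2).

c_0 = 1/11, c_1 = 1/121, c_2 = 1/1331, c_3 = 1/14641; R = 11.


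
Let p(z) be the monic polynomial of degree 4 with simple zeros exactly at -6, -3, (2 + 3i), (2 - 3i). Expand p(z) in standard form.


The polynomial is p(z) = ∏_{α ∈ S} (z − α), where S = {-6, -3, (2 + 3i), (2 - 3i)}.
Expanding the product yields: p(z) = z^4 + 5·z^3 -5·z^2 + 45·z + 234.
Note conjugate pairs combine to real quadratics: (z − (2+3i))(z − (2−3i)) = z² − 4z + 13.
The resulting polynomial has degree 4 and real coefficients as required.

p(z) = z^4 + 5·z^3 -5·z^2 + 45·z + 234.


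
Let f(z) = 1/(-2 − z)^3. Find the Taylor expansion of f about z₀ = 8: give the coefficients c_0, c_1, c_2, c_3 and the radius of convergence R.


Let w = z − z₀, so z = z₀ + w.
Then -2 − z = -2 − (z₀ + w) = (-2 − z₀) − w = -10 − w.
f(z) = 1/(-10 − w)^3 = (1/(-10)^3) · (1 − w/(-10))^{−3}.
By the binomial series (1−u)^{−3} = Σ_{n≥0} C(n+2, 2) u^n for |u|<1, with u = w/(-10):
  c_n = C(n+2, 2) / (-10)^(n+3).
  c_0 = 1/(-10)^3 = -1/1000.
  c_1 = 3/(-10)^4 = 3/10000.
  c_2 = 6/(-10)^5 = -3/50000.
  c_3 = 10/(-10)^6 = 1/100000.
The series is valid for |w/d| < 1, i.e. |z − z₀| < |d|.
Radius of convergence: R = |-2 − z₀| = |-10| = 10 (distance from z₀ to the singularity z = -2).

c_0 = -1/1000, c_1 = 3/10000, c_2 = -3/50000, c_3 = 1/100000; R = 10.


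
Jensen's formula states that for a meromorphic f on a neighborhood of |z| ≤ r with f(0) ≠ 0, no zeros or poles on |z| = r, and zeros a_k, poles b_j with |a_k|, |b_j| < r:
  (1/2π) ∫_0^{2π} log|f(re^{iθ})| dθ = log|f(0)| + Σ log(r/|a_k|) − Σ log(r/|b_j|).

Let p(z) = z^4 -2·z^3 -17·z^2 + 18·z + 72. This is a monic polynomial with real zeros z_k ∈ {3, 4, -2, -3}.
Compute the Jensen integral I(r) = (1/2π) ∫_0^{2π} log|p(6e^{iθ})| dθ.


Zeros: -3, -2, 3, 4; r = 6.
Inside |z| < r: -3, -2, 3, 4. Outside (|z| ≥ r): ∅.
p(0) = 72, so log|p(0)| = log(72) = 4.2767.
Apply Jensen: I(r) = log|p(0)| + Σ_k log(r/|z_k|), summed over zeros inside |z| < r.
  log(r/|z_k|) for z_k = 3: log(6/3) = 0.6931
  log(r/|z_k|) for z_k = 4: log(6/4) = 0.4055
  log(r/|z_k|) for z_k = -2: log(6/2) = 1.0986
  log(r/|z_k|) for z_k = -3: log(6/3) = 0.6931
Sum over inside zeros: 2.8904.
I(r) = log|p(0)| + (inside sum) = 4.2767 + 2.8904 = 7.1670.
Closed form (all zeros inside, monic): I(r) = n·log(r) = 4·log(6) = 7.1670. ✓

I(r) ≈ 7.1670.


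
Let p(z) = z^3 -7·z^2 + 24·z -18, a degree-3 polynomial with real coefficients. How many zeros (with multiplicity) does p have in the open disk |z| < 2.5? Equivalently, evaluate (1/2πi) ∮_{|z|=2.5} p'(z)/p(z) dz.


The zeros of p are: (3 + 3i), (3 - 3i), 1.
Their magnitudes are: 4.243, 4.243, 1.
Zeros with |z| < R = 2.5: 1.
Count = 1.
By the argument principle, (1/2πi) ∮_{|z|=R} p'(z)/p(z) dz equals exactly this count.

Number of zeros inside |z| < 2.5: 1.


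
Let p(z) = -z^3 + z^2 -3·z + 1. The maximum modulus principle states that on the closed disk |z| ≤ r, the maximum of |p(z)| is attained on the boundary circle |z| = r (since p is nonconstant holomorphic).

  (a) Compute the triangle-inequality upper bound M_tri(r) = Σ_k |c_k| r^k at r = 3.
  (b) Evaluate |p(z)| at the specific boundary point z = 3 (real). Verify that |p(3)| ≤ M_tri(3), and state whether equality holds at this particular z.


Coefficients: c_0 = 1, c_1 = -3, c_2 = 1, c_3 = -1. Radius r = 3.
Part (a). Triangle bound: M_tri(r) = Σ_k |c_k| r^k
  = |1|·3^0 + |-3|·3^1 + |1|·3^2 + |-1|·3^3
  = 1 + 9 + 9 + 27 = 46.
This bounds M(r) := max_{|z|=r} |p(z)| from above; equality holds iff all terms c_k z^k can be made to align in phase at a single z on |z|=r.
Part (b). At z = 3 (real, on the circle |z| = r):
  p(3) = (1)·3^0 + (-3)·3^1 + (1)·3^2 + (-1)·3^3 = -26.
  |p(3)| = 26.
Check: |p(3)| = 26 ≤ 46 = M_tri(3). ✓ Equality does not hold at z = 3 (the coefficients have mixed signs, so the terms do not all align in phase there).

M_tri(3) = 46; |p(3)| = 26; equality at z=3: no.


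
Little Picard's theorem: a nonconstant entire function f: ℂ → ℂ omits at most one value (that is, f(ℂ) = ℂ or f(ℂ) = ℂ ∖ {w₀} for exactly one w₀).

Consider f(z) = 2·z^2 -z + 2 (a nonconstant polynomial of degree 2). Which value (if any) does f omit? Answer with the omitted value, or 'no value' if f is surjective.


Little Picard bounds the complement of f(ℂ) to at most one point.
For every w ∈ ℂ, the equation p(z) − w = 0 is a nonconstant polynomial in z and hence has at least one root by the fundamental theorem of algebra. So p is surjective onto ℂ, omitting no value.

Omitted value: no value.


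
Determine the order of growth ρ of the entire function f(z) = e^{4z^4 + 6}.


|e^{4z^4 + 6}| = e^{Re(4·z^4) + 6} ≤ e^{4|z|^4 + 6} = e^{4r^4 + 6} on |z| = r, so ρ ≤ 4. Choosing z on |z|=r so that 4·z^4 is real positive (always possible by picking arg z appropriately) gives |f(z)| = e^{4r^4 + 6}, matching the bound. The additive constant 6 does not affect log log M(r) ~ 4·log r. Hence ρ = 4.
Therefore ρ = 4.

Order ρ = 4.


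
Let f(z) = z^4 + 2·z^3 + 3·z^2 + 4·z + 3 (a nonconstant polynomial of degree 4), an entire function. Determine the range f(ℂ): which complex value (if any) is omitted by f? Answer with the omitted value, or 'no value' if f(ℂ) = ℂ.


Little Picard bounds the complement of f(ℂ) to at most one point.
For every w ∈ ℂ, the equation p(z) − w = 0 is a nonconstant polynomial in z and hence has at least one root by the fundamental theorem of algebra. So p is surjective onto ℂ, omitting no value.

Omitted value: no value.


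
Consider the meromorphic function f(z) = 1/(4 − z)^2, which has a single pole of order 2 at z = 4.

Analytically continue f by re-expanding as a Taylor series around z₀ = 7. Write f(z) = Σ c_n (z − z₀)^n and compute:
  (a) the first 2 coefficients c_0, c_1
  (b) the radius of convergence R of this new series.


Let w = z − z₀, so z = z₀ + w.
Then 4 − z = 4 − (z₀ + w) = (4 − z₀) − w = -3 − w.
f(z) = 1/(-3 − w)^2 = (1/(-3)^2) · (1 − w/(-3))^{−2}.
By the binomial series (1−u)^{−2} = Σ_{n≥0} C(n+1, 1) u^n for |u|<1, with u = w/(-3):
  c_n = C(n+1, 1) / (-3)^(n+2).
  c_0 = 1/(-3)^2 = 1/9.
  c_1 = 2/(-3)^3 = -2/27.
The series is valid for |w/d| < 1, i.e. |z − z₀| < |d|.
Radius of convergence: R = |4 − z₀| = |-3| = 3 (distance from z₀ to the singularity z = 4).

c_0 = 1/9, c_1 = -2/27; R = 3.


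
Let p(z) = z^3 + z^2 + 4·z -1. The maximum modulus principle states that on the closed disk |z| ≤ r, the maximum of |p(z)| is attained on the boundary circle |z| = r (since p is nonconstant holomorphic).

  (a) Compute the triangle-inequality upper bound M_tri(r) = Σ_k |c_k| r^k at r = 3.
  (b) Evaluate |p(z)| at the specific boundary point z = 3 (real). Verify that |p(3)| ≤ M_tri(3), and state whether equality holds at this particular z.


Coefficients: c_0 = -1, c_1 = 4, c_2 = 1, c_3 = 1. Radius r = 3.
Part (a). Triangle bound: M_tri(r) = Σ_k |c_k| r^k
  = |-1|·3^0 + |4|·3^1 + |1|·3^2 + |1|·3^3
  = 1 + 12 + 9 + 27 = 49.
This bounds M(r) := max_{|z|=r} |p(z)| from above; equality holds iff all terms c_k z^k can be made to align in phase at a single z on |z|=r.
Part (b). At z = 3 (real, on the circle |z| = r):
  p(3) = (-1)·3^0 + (4)·3^1 + (1)·3^2 + (1)·3^3 = 47.
  |p(3)| = 47.
Check: |p(3)| = 47 ≤ 49 = M_tri(3). ✓ Equality does not hold at z = 3 (the coefficients have mixed signs, so the terms do not all align in phase there).

M_tri(3) = 49; |p(3)| = 47; equality at z=3: no.


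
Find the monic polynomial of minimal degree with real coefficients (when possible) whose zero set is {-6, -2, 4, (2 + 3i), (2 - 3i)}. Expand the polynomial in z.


The polynomial is p(z) = ∏_{α ∈ S} (z − α), where S = {-6, -2, 4, (2 + 3i), (2 - 3i)}.
Expanding the product yields: p(z) = z^5 -23·z^3 + 84·z^2 -68·z -624.
Note conjugate pairs combine to real quadratics: (z − (2+3i))(z − (2−3i)) = z² − 4z + 13.
The resulting polynomial has degree 5 and real coefficients as required.

p(z) = z^5 -23·z^3 + 84·z^2 -68·z -624.


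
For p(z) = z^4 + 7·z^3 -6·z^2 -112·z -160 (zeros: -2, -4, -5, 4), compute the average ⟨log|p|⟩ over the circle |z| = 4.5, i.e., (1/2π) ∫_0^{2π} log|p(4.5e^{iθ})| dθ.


Zeros: -5, -4, -2, 4; r = 4.5.
Inside |z| < r: -4, -2, 4. Outside (|z| ≥ r): -5.
p(0) = -160, so log|p(0)| = log(160) = 5.0752.
Apply Jensen: I(r) = log|p(0)| + Σ_k log(r/|z_k|), summed over zeros inside |z| < r.
  log(r/|z_k|) for z_k = -2: log(4.5/2) = 0.8109
  log(r/|z_k|) for z_k = -4: log(4.5/4) = 0.1178
  log(r/|z_k|) for z_k = 4: log(4.5/4) = 0.1178
  Outside zeros (-5) contribute nothing to the Jensen sum.
Sum over inside zeros: 1.0465.
I(r) = log|p(0)| + (inside sum) = 5.0752 + 1.0465 = 6.1217.
Note: since some zeros are outside |z| ≤ r, the simplified n·log(r) form does NOT apply — only the inside zeros contribute.

I(r) ≈ 6.1217.


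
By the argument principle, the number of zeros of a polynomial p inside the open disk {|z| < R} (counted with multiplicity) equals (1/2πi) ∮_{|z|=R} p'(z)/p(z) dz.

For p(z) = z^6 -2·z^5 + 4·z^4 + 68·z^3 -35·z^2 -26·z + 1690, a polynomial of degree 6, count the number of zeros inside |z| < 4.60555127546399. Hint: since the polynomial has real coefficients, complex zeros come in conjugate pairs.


The zeros of p are: (2 + 3i), (2 - 3i), (2 + 3i), (2 - 3i), (-3 + 1i), (-3 - 1i).
Their magnitudes are: 3.606, 3.606, 3.606, 3.606, 3.162, 3.162.
Zeros with |z| < R = 4.60555127546399: (2 + 3i), (2 - 3i), (2 + 3i), (2 - 3i), (-3 + 1i), (-3 - 1i).
Count = 6.
By the argument principle, (1/2πi) ∮_{|z|=R} p'(z)/p(z) dz equals exactly this count.

Number of zeros inside |z| < 4.60555127546399: 6.


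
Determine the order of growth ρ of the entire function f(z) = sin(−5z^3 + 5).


Write sin(w) = (e^{iw} ± e^{−iw})/(2 or 2i), so |sin(w)| ≤ e^{|w|}. With w = −5z^3 + 5, |w| ≤ 5r^3 + 5 on |z|=r, giving M(r) ≤ e^{5r^3 + 5} and ρ ≤ 3. For the lower bound, choose z on |z|=r with -5z^3 purely imaginary of modulus 5r^3; then |sin(−5z^3 + 5)| grows like e^{5r^3}/2, so ρ ≥ 3. Hence ρ = 3.
Therefore ρ = 3.

Order ρ = 3.


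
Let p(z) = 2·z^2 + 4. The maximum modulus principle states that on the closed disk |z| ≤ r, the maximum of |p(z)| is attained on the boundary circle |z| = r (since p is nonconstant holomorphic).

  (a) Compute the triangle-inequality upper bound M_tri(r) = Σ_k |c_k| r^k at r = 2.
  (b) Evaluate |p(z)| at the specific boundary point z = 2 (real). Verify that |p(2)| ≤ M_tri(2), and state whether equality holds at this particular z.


Coefficients: c_0 = 4, c_1 = 0, c_2 = 2. Radius r = 2.
Part (a). Triangle bound: M_tri(r) = Σ_k |c_k| r^k
  = |4|·2^0 + |0|·2^1 + |2|·2^2
  = 4 + 0 + 8 = 12.
This bounds M(r) := max_{|z|=r} |p(z)| from above; equality holds iff all terms c_k z^k can be made to align in phase at a single z on |z|=r.
Part (b). At z = 2 (real, on the circle |z| = r):
  p(2) = (4)·2^0 + (0)·2^1 + (2)·2^2 = 12.
  |p(2)| = 12.
Since all nonzero coefficients share the same sign, |p(2)| = 12 = M_tri(2); the triangle bound is attained at z = 2, so in fact M(r) = 12.

M_tri(2) = 12; |p(2)| = 12; equality at z=2: yes.


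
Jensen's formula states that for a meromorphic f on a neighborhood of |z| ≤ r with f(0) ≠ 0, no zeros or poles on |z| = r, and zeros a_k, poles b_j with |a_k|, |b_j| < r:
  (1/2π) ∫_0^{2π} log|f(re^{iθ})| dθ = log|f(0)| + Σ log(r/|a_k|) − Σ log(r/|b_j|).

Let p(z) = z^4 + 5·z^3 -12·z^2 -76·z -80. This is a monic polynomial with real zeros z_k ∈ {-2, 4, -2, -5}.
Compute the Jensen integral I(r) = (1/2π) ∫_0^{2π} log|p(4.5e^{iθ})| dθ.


Zeros: -5, -2, -2, 4; r = 4.5.
Inside |z| < r: -2, -2, 4. Outside (|z| ≥ r): -5.
p(0) = -80, so log|p(0)| = log(80) = 4.3820.
Apply Jensen: I(r) = log|p(0)| + Σ_k log(r/|z_k|), summed over zeros inside |z| < r.
  log(r/|z_k|) for z_k = -2: log(4.5/2) = 0.8109
  log(r/|z_k|) for z_k = 4: log(4.5/4) = 0.1178
  log(r/|z_k|) for z_k = -2: log(4.5/2) = 0.8109
  Outside zeros (-5) contribute nothing to the Jensen sum.
Sum over inside zeros: 1.7396.
I(r) = log|p(0)| + (inside sum) = 4.3820 + 1.7396 = 6.1217.
Note: since some zeros are outside |z| ≤ r, the simplified n·log(r) form does NOT apply — only the inside zeros contribute.

I(r) ≈ 6.1217.


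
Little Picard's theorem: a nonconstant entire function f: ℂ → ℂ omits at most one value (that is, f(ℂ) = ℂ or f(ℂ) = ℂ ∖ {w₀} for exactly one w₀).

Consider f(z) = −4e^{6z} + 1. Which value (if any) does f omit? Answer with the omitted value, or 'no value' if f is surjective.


Little Picard bounds the complement of f(ℂ) to at most one point.
e^{6z} is never zero on ℂ, so -4·e^{6z} takes every value in ℂ ∖ {0}. Adding 1 shifts the range to ℂ ∖ {1}. Thus f omits exactly the value 1.

Omitted value: 1.


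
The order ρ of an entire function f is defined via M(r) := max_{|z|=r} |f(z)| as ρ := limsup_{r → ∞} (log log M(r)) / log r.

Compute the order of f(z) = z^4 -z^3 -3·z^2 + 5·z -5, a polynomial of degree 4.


|f(z)| ≤ Σ|c_k|·r^k = O(r^4) as r → ∞. Polynomial growth is O(e^{r^ε}) for every ε > 0 (since r^4/e^{r^ε} → 0), so ρ ≤ ε for all ε > 0, i.e. ρ = 0. Every nonconstant polynomial has order 0.
Therefore ρ = 0.

Order ρ = 0.


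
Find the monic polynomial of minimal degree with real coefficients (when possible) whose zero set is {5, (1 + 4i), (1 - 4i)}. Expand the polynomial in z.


The polynomial is p(z) = ∏_{α ∈ S} (z − α), where S = {5, (1 + 4i), (1 - 4i)}.
Expanding the product yields: p(z) = z^3 -7·z^2 + 27·z -85.
Note conjugate pairs combine to real quadratics: (z − (1+4i))(z − (1−4i)) = z² − 2z + 17.
The resulting polynomial has degree 3 and real coefficients as required.

p(z) = z^3 -7·z^2 + 27·z -85.


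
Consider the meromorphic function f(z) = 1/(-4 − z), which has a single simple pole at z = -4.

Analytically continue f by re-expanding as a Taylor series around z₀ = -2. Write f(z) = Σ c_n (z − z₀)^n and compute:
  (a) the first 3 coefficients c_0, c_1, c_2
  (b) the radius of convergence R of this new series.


Let w = z − z₀, so z = z₀ + w.
Then -4 − z = -4 − (z₀ + w) = (-4 − z₀) − w = -2 − w.
f(z) = 1/(-2 − w) = (1/(-2)) · 1/(1 − w/(-2)) = Σ_{n≥0} w^n / (-2)^(n+1).
So c_n = 1/(-2)^(n+1):
  c_0 = 1/(-2)^1 = -1/2.
  c_1 = 1/(-2)^2 = 1/4.
  c_2 = 1/(-2)^3 = -1/8.
The series is valid for |w/d| < 1, i.e. |z − z₀| < |d|.
Radius of convergence: R = |-4 − z₀| = |-2| = 2 (distance from z₀ to the singularity z = -4).

c_0 = -1/2, c_1 = 1/4, c_2 = -1/8; R = 2.


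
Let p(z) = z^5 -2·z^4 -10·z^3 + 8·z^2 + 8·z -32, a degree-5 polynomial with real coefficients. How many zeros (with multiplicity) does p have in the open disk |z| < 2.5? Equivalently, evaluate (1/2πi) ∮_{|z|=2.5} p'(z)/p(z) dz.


The zeros of p are: -2, 4, -2, (1 + 1i), (1 - 1i).
Their magnitudes are: 2, 4, 2, 1.414, 1.414.
Zeros with |z| < R = 2.5: -2, -2, (1 + 1i), (1 - 1i).
Count = 4.
By the argument principle, (1/2πi) ∮_{|z|=R} p'(z)/p(z) dz equals exactly this count.

Number of zeros inside |z| < 2.5: 4.


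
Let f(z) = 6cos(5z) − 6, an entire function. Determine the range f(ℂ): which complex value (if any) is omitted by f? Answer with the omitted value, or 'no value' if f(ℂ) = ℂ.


Little Picard bounds the complement of f(ℂ) to at most one point.
cos is entire and surjective onto ℂ: for every w ∈ ℂ, cos(ζ) = w has a solution ζ ∈ ℂ (e.g., via the complex inverse arccos). With ζ = 5z this gives z = ζ/(5). Then 6·cos(5z) takes every value in 6·ℂ = ℂ, and adding -6 is a bijection of ℂ. So f is surjective and omits no value. (Note: only on the real line is cos bounded by [−1, 1].)

Omitted value: no value.


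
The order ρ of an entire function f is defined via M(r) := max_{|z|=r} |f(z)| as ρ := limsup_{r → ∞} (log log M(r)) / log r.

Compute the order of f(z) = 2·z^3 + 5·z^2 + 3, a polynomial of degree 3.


|f(z)| ≤ Σ|c_k|·r^k = O(r^3) as r → ∞. Polynomial growth is O(e^{r^ε}) for every ε > 0 (since r^3/e^{r^ε} → 0), so ρ ≤ ε for all ε > 0, i.e. ρ = 0. Every nonconstant polynomial has order 0.
Therefore ρ = 0.

Order ρ = 0.


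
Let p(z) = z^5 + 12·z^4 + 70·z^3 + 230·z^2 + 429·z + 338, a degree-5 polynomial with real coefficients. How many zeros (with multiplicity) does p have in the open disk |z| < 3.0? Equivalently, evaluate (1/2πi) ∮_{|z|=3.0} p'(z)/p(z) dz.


The zeros of p are: (-3 + 2i), (-3 - 2i), (-2 + 3i), (-2 - 3i), -2.
Their magnitudes are: 3.606, 3.606, 3.606, 3.606, 2.
Zeros with |z| < R = 3.0: -2.
Count = 1.
By the argument principle, (1/2πi) ∮_{|z|=R} p'(z)/p(z) dz equals exactly this count.

Number of zeros inside |z| < 3.0: 1.


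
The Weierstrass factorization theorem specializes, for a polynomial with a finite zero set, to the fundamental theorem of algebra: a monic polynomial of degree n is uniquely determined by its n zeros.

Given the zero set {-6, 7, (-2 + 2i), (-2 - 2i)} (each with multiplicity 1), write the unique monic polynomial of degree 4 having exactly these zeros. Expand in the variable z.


The polynomial is p(z) = ∏_{α ∈ S} (z − α), where S = {-6, 7, (-2 + 2i), (-2 - 2i)}.
Expanding the product yields: p(z) = z^4 + 3·z^3 -38·z^2 -176·z -336.
Note conjugate pairs combine to real quadratics: (z − (-2+2i))(z − (-2−2i)) = z² + 4z + 8.
The resulting polynomial has degree 4 and real coefficients as required.

p(z) = z^4 + 3·z^3 -38·z^2 -176·z -336.


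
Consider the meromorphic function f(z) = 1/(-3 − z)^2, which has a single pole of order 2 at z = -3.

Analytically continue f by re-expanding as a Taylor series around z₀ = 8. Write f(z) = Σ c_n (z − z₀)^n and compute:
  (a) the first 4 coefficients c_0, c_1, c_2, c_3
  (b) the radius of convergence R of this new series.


Let w = z − z₀, so z = z₀ + w.
Then -3 − z = -3 − (z₀ + w) = (-3 − z₀) − w = -11 − w.
f(z) = 1/(-11 − w)^2 = (1/(-11)^2) · (1 − w/(-11))^{−2}.
By the binomial series (1−u)^{−2} = Σ_{n≥0} C(n+1, 1) u^n for |u|<1, with u = w/(-11):
  c_n = C(n+1, 1) / (-11)^(n+2).
  c_0 = 1/(-11)^2 = 1/121.
  c_1 = 2/(-11)^3 = -2/1331.
  c_2 = 3/(-11)^4 = 3/14641.
  c_3 = 4/(-11)^5 = -4/161051.
The series is valid for |w/d| < 1, i.e. |z − z₀| < |d|.
Radius of convergence: R = |-3 − z₀| = |-11| = 11 (distance from z₀ to the singularity z = -3).

c_0 = 1/121, c_1 = -2/1331, c_2 = 3/14641, c_3 = -4/161051; R = 11.


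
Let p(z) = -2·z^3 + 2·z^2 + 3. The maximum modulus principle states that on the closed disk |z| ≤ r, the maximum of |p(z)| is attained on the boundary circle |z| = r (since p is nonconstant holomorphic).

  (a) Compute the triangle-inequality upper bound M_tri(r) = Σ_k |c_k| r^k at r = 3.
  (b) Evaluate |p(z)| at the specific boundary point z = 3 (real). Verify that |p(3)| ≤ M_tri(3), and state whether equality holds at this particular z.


Coefficients: c_0 = 3, c_1 = 0, c_2 = 2, c_3 = -2. Radius r = 3.
Part (a). Triangle bound: M_tri(r) = Σ_k |c_k| r^k
  = |3|·3^0 + |0|·3^1 + |2|·3^2 + |-2|·3^3
  = 3 + 0 + 18 + 54 = 75.
This bounds M(r) := max_{|z|=r} |p(z)| from above; equality holds iff all terms c_k z^k can be made to align in phase at a single z on |z|=r.
Part (b). At z = 3 (real, on the circle |z| = r):
  p(3) = (3)·3^0 + (0)·3^1 + (2)·3^2 + (-2)·3^3 = -33.
  |p(3)| = 33.
Check: |p(3)| = 33 ≤ 75 = M_tri(3). ✓ Equality does not hold at z = 3 (the coefficients have mixed signs, so the terms do not all align in phase there).

M_tri(3) = 75; |p(3)| = 33; equality at z=3: no.


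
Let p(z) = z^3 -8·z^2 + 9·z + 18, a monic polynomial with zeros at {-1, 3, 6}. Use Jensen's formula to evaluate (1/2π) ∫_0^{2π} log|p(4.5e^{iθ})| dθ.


Zeros: -1, 3, 6; r = 4.5.
Inside |z| < r: -1, 3. Outside (|z| ≥ r): 6.
p(0) = 18, so log|p(0)| = log(18) = 2.8904.
Apply Jensen: I(r) = log|p(0)| + Σ_k log(r/|z_k|), summed over zeros inside |z| < r.
  log(r/|z_k|) for z_k = -1: log(4.5/1) = 1.5041
  log(r/|z_k|) for z_k = 3: log(4.5/3) = 0.4055
  Outside zeros (6) contribute nothing to the Jensen sum.
Sum over inside zeros: 1.9095.
I(r) = log|p(0)| + (inside sum) = 2.8904 + 1.9095 = 4.7999.
Note: since some zeros are outside |z| ≤ r, the simplified n·log(r) form does NOT apply — only the inside zeros contribute.

I(r) ≈ 4.7999.


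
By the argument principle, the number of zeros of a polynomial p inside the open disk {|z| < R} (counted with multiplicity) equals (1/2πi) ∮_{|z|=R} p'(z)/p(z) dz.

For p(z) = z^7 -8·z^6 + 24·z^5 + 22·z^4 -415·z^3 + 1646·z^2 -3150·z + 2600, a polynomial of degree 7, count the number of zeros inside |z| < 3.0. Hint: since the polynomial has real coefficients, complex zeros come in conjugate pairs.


The zeros of p are: (3 + 2i), (3 - 2i), (2 + 1i), (2 - 1i), -4, (1 + 3i), (1 - 3i).
Their magnitudes are: 3.606, 3.606, 2.236, 2.236, 4, 3.162, 3.162.
Zeros with |z| < R = 3.0: (2 + 1i), (2 - 1i).
Count = 2.
By the argument principle, (1/2πi) ∮_{|z|=R} p'(z)/p(z) dz equals exactly this count.

Number of zeros inside |z| < 3.0: 2.


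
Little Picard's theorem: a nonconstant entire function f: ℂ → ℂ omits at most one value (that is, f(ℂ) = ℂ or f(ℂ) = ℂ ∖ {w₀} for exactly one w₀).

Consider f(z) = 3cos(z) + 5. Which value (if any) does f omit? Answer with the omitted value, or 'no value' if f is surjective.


Little Picard bounds the complement of f(ℂ) to at most one point.
cos is entire and surjective onto ℂ: for every w ∈ ℂ, cos(ζ) = w has a solution ζ ∈ ℂ (e.g., via the complex inverse arccos). With ζ = z this gives z = ζ/(1). Then 3·cos(z) takes every value in 3·ℂ = ℂ, and adding 5 is a bijection of ℂ. So f is surjective and omits no value. (Note: only on the real line is cos bounded by [−1, 1].)

Omitted value: no value.


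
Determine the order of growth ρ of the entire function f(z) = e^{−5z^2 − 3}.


|e^{−5z^2 − 3}| = e^{Re(-5·z^2) + -3} ≤ e^{5|z|^2 + -3} = e^{5r^2 + -3} on |z| = r, so ρ ≤ 2. Choosing z on |z|=r so that -5·z^2 is real positive (always possible by picking arg z appropriately) gives |f(z)| = e^{5r^2 + -3}, matching the bound. The additive constant -3 does not affect log log M(r) ~ 2·log r. Hence ρ = 2.
Therefore ρ = 2.

Order ρ = 2.


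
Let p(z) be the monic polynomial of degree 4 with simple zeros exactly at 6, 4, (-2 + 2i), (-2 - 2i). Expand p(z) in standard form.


The polynomial is p(z) = ∏_{α ∈ S} (z − α), where S = {6, 4, (-2 + 2i), (-2 - 2i)}.
Expanding the product yields: p(z) = z^4 -6·z^3 -8·z^2 + 16·z + 192.
Note conjugate pairs combine to real quadratics: (z − (-2+2i))(z − (-2−2i)) = z² + 4z + 8.
The resulting polynomial has degree 4 and real coefficients as required.

p(z) = z^4 -6·z^3 -8·z^2 + 16·z + 192.


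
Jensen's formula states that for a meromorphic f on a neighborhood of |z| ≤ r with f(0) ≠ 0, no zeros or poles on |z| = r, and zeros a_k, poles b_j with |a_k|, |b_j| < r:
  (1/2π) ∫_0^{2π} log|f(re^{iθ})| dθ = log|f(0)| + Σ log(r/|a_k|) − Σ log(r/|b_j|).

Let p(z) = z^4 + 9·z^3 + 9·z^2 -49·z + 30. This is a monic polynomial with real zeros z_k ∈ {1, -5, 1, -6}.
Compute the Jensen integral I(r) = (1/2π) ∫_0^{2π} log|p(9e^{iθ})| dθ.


Zeros: -6, -5, 1, 1; r = 9.
Inside |z| < r: -6, -5, 1, 1. Outside (|z| ≥ r): ∅.
p(0) = 30, so log|p(0)| = log(30) = 3.4012.
Apply Jensen: I(r) = log|p(0)| + Σ_k log(r/|z_k|), summed over zeros inside |z| < r.
  log(r/|z_k|) for z_k = 1: log(9/1) = 2.1972
  log(r/|z_k|) for z_k = -5: log(9/5) = 0.5878
  log(r/|z_k|) for z_k = 1: log(9/1) = 2.1972
  log(r/|z_k|) for z_k = -6: log(9/6) = 0.4055
Sum over inside zeros: 5.3877.
I(r) = log|p(0)| + (inside sum) = 3.4012 + 5.3877 = 8.7889.
Closed form (all zeros inside, monic): I(r) = n·log(r) = 4·log(9) = 8.7889. ✓

I(r) ≈ 8.7889.


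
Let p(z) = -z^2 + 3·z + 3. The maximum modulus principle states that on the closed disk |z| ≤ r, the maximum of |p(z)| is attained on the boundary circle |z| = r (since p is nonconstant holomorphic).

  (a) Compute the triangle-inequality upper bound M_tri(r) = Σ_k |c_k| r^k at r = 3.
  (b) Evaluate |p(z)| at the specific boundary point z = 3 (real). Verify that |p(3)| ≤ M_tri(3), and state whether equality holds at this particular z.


Coefficients: c_0 = 3, c_1 = 3, c_2 = -1. Radius r = 3.
Part (a). Triangle bound: M_tri(r) = Σ_k |c_k| r^k
  = |3|·3^0 + |3|·3^1 + |-1|·3^2
  = 3 + 9 + 9 = 21.
This bounds M(r) := max_{|z|=r} |p(z)| from above; equality holds iff all terms c_k z^k can be made to align in phase at a single z on |z|=r.
Part (b). At z = 3 (real, on the circle |z| = r):
  p(3) = (3)·3^0 + (3)·3^1 + (-1)·3^2 = 3.
  |p(3)| = 3.
Check: |p(3)| = 3 ≤ 21 = M_tri(3). ✓ Equality does not hold at z = 3 (the coefficients have mixed signs, so the terms do not all align in phase there).

M_tri(3) = 21; |p(3)| = 3; equality at z=3: no.


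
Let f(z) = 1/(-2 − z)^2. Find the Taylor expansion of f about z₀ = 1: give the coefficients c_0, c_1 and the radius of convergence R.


Let w = z − z₀, so z = z₀ + w.
Then -2 − z = -2 − (z₀ + w) = (-2 − z₀) − w = -3 − w.
f(z) = 1/(-3 − w)^2 = (1/(-3)^2) · (1 − w/(-3))^{−2}.
By the binomial series (1−u)^{−2} = Σ_{n≥0} C(n+1, 1) u^n for |u|<1, with u = w/(-3):
  c_n = C(n+1, 1) / (-3)^(n+2).
  c_0 = 1/(-3)^2 = 1/9.
  c_1 = 2/(-3)^3 = -2/27.
The series is valid for |w/d| < 1, i.e. |z − z₀| < |d|.
Radius of convergence: R = |-2 − z₀| = |-3| = 3 (distance from z₀ to the singularity z = -2).

c_0 = 1/9, c_1 = -2/27; R = 3.


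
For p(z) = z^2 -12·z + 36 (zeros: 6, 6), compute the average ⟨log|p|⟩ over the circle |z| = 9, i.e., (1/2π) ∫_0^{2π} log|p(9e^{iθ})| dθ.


Zeros: 6, 6; r = 9.
Inside |z| < r: 6, 6. Outside (|z| ≥ r): ∅.
p(0) = 36, so log|p(0)| = log(36) = 3.5835.
Apply Jensen: I(r) = log|p(0)| + Σ_k log(r/|z_k|), summed over zeros inside |z| < r.
  log(r/|z_k|) for z_k = 6: log(9/6) = 0.4055
  log(r/|z_k|) for z_k = 6: log(9/6) = 0.4055
Sum over inside zeros: 0.8109.
I(r) = log|p(0)| + (inside sum) = 3.5835 + 0.8109 = 4.3944.
Closed form (all zeros inside, monic): I(r) = n·log(r) = 2·log(9) = 4.3944. ✓

I(r) ≈ 4.3944.


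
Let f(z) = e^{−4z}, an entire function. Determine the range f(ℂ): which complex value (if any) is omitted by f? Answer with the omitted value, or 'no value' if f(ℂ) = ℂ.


Little Picard bounds the complement of f(ℂ) to at most one point.
e^{−4z} is never zero on ℂ, so 1·e^{−4z} takes every value in ℂ ∖ {0}. Adding 0 shifts the range to ℂ ∖ {0}. Thus f omits exactly the value 0.

Omitted value: 0.


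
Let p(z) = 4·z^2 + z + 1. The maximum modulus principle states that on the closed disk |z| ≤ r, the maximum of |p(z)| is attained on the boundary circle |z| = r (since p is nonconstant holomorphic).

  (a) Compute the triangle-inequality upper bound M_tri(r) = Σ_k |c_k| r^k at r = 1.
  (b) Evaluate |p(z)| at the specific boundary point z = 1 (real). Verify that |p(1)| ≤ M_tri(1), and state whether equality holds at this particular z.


Coefficients: c_0 = 1, c_1 = 1, c_2 = 4. Radius r = 1.
Part (a). Triangle bound: M_tri(r) = Σ_k |c_k| r^k
  = |1|·1^0 + |1|·1^1 + |4|·1^2
  = 1 + 1 + 4 = 6.
This bounds M(r) := max_{|z|=r} |p(z)| from above; equality holds iff all terms c_k z^k can be made to align in phase at a single z on |z|=r.
Part (b). At z = 1 (real, on the circle |z| = r):
  p(1) = (1)·1^0 + (1)·1^1 + (4)·1^2 = 6.
  |p(1)| = 6.
Since all nonzero coefficients share the same sign, |p(1)| = 6 = M_tri(1); the triangle bound is attained at z = 1, so in fact M(r) = 6.

M_tri(1) = 6; |p(1)| = 6; equality at z=1: yes.


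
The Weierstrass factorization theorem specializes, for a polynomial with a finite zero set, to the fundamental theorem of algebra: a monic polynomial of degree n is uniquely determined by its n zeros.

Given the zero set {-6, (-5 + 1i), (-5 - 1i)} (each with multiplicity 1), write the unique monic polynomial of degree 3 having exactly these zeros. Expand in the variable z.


The polynomial is p(z) = ∏_{α ∈ S} (z − α), where S = {-6, (-5 + 1i), (-5 - 1i)}.
Expanding the product yields: p(z) = z^3 + 16·z^2 + 86·z + 156.
Note conjugate pairs combine to real quadratics: (z − (-5+1i))(z − (-5−1i)) = z² + 10z + 26.
The resulting polynomial has degree 3 and real coefficients as required.

p(z) = z^3 + 16·z^2 + 86·z + 156.


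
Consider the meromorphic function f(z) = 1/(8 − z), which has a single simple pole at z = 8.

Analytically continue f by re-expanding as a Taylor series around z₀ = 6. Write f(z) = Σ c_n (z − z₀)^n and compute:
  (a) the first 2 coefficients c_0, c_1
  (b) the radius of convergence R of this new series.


Let w = z − z₀, so z = z₀ + w.
Then 8 − z = 8 − (z₀ + w) = (8 − z₀) − w = 2 − w.
f(z) = 1/(2 − w) = (1/(2)) · 1/(1 − w/(2)) = Σ_{n≥0} w^n / (2)^(n+1).
So c_n = 1/(2)^(n+1):
  c_0 = 1/(2)^1 = 1/2.
  c_1 = 1/(2)^2 = 1/4.
The series is valid for |w/d| < 1, i.e. |z − z₀| < |d|.
Radius of convergence: R = |8 − z₀| = |2| = 2 (distance from z₀ to the singularity z = 8).

c_0 = 1/2, c_1 = 1/4; R = 2.


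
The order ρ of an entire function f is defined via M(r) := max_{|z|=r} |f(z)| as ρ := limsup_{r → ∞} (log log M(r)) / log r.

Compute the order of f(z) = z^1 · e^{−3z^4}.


M(r) = max_{|z|=r} |1|·|z|^1·|e^{−3z^4}| = 1·r^1 · e^{3r^4} (the factors attain their maxima compatibly on |z|=r). Then log M(r) = log 1 + 1·log r + 3r^4, dominated by the last term, so log log M(r) ~ 4·log r. The polynomial factor 1z^1 contributes only a log r term and does not affect the order. ρ = 4.
Therefore ρ = 4.

Order ρ = 4.
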